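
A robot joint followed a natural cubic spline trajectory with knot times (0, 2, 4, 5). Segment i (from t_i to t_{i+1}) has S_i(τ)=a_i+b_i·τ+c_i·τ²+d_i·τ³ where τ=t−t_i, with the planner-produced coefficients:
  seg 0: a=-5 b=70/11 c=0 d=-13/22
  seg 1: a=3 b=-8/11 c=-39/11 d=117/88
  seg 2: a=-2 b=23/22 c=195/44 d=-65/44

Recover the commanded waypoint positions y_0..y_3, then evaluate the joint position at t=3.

y_0=-5 y_1=3 y_2=-2 y_3=2
S(3) = 5/88

y_0 = S_0(0) = a_0 = -5
y_1 = S_1(0) = a_1 = 3
y_2 = S_2(0) = a_2 = -2
y_3 = S_2(1) = 2
t_q=3 is in segment 1 (τ=1); S_1(τ)=5/88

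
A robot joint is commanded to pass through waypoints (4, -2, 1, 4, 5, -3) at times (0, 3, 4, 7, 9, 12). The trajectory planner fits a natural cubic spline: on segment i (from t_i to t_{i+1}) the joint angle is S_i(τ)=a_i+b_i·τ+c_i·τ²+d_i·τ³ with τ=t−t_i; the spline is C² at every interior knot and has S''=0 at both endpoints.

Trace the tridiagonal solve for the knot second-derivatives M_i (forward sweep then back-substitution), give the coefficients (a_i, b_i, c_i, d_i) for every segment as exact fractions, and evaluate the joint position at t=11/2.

Δ: Δ0=-2, Δ1=3, Δ2=1, Δ3=1/2, Δ4=-8/3
row 1: diag=8, rhs=30; c'=1/8, d'=15/4
row 2: denom=8−1·1/8=63/8; d'=(-12−1·15/4)/(63/8)=-2
row 3: denom=10−3·8/21=62/7; d'=(-3−3·-2)/(62/7)=21/62
row 4: denom=10−2·7/31=296/31; d'=(-19−2·21/62)/(296/31)=-305/148
back: M4=-305/148
back: M3=21/62−7/31·-305/148=119/148
back: M2=-2−8/21·119/148=-256/111
back: M1=15/4−1/8·-256/111=1793/444
M: M0=0, M1=1793/444, M2=-256/111, M3=119/148, M4=-305/148, M5=0
seg 0: a=4, c=M0/2=0, d=(M1−M0)/(6·3)=1793/7992, b=Δ0−h0·(2M0+M1)/6=-3569/888
seg 1: a=-2, c=M1/2=1793/888, d=(M2−M1)/(6·1)=-313/296, b=Δ1−h1·(2M1+M2)/6=905/444
seg 2: a=1, c=M2/2=-128/111, d=(M3−M2)/(6·3)=1381/7992, b=Δ2−h2·(2M2+M3)/6=2579/888
seg 3: a=4, c=M3/2=119/296, d=(M4−M3)/(6·2)=-53/222, b=Δ3−h3·(2M3+M4)/6=289/444
seg 4: a=5, c=M4/2=-305/296, d=(M5−M4)/(6·3)=305/2664, b=Δ4−h4·(2M4+M5)/6=-269/444
t_q=11/2 → seg 2, τ=3/2; S=1+2579/888·τ+-128/111·τ²+1381/7992·τ³=7921/2368

  seg 0: a=4 b=-3569/888 c=0 d=1793/7992
  seg 1: a=-2 b=905/444 c=1793/888 d=-313/296
  seg 2: a=1 b=2579/888 c=-128/111 d=1381/7992
  seg 3: a=4 b=289/444 c=119/296 d=-53/222
  seg 4: a=5 b=-269/444 c=-305/296 d=305/2664
S(11/2) = 7921/2368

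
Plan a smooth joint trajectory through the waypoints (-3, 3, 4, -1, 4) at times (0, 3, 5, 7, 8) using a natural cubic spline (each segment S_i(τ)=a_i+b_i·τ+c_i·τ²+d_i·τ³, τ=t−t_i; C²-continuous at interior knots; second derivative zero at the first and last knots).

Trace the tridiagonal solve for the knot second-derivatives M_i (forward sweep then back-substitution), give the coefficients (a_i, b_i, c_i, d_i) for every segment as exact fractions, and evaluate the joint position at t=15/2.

  seg 0: a=-3 b=2 c=0 d=0
  seg 1: a=3 b=2 c=0 d=-3/8
  seg 2: a=4 b=-5/2 c=-9/4 d=9/8
  seg 3: a=-1 b=2 c=9/2 d=-3/2
S(15/2) = 15/16

Δ: Δ0=2, Δ1=1/2, Δ2=-5/2, Δ3=5
row 1: diag=10, rhs=-9; c'=1/5, d'=-9/10
row 2: denom=8−2·1/5=38/5; d'=(-18−2·-9/10)/(38/5)=-81/38
row 3: denom=6−2·5/19=104/19; d'=(45−2·-81/38)/(104/19)=9
back: M3=9
back: M2=-81/38−5/19·9=-9/2
back: M1=-9/10−1/5·-9/2=0
M: M0=0, M1=0, M2=-9/2, M3=9, M4=0
seg 0: a=-3, c=M0/2=0, d=(M1−M0)/(6·3)=0, b=Δ0−h0·(2M0+M1)/6=2
seg 1: a=3, c=M1/2=0, d=(M2−M1)/(6·2)=-3/8, b=Δ1−h1·(2M1+M2)/6=2
seg 2: a=4, c=M2/2=-9/4, d=(M3−M2)/(6·2)=9/8, b=Δ2−h2·(2M2+M3)/6=-5/2
seg 3: a=-1, c=M3/2=9/2, d=(M4−M3)/(6·1)=-3/2, b=Δ3−h3·(2M3+M4)/6=2
t_q=15/2 → seg 3, τ=1/2; S=-1+2·τ+9/2·τ²+-3/2·τ³=15/16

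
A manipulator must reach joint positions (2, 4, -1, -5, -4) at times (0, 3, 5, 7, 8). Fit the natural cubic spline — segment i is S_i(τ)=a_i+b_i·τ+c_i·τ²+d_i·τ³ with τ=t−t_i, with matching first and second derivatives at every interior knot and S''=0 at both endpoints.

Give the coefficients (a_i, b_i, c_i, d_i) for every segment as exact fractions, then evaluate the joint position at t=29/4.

Δ: Δ0=2/3, Δ1=-5/2, Δ2=-2, Δ3=1
row 1: diag=10, rhs=-19; c'=1/5, d'=-19/10
row 2: denom=8−2·1/5=38/5; d'=(3−2·-19/10)/(38/5)=17/19
row 3: denom=6−2·5/19=104/19; d'=(18−2·17/19)/(104/19)=77/26
back: M3=77/26
back: M2=17/19−5/19·77/26=3/26
back: M1=-19/10−1/5·3/26=-25/13
M: M0=0, M1=-25/13, M2=3/26, M3=77/26, M4=0
seg 0: a=2, c=M0/2=0, d=(M1−M0)/(6·3)=-25/234, b=Δ0−h0·(2M0+M1)/6=127/78
seg 1: a=4, c=M1/2=-25/26, d=(M2−M1)/(6·2)=53/312, b=Δ1−h1·(2M1+M2)/6=-49/39
seg 2: a=-1, c=M2/2=3/52, d=(M3−M2)/(6·2)=37/156, b=Δ2−h2·(2M2+M3)/6=-239/78
seg 3: a=-5, c=M3/2=77/52, d=(M4−M3)/(6·1)=-77/156, b=Δ3−h3·(2M3+M4)/6=1/78
t_q=29/4 → seg 3, τ=1/4; S=-5+1/78·τ+77/52·τ²+-77/156·τ³=-16347/3328

  seg 0: a=2 b=127/78 c=0 d=-25/234
  seg 1: a=4 b=-49/39 c=-25/26 d=53/312
  seg 2: a=-1 b=-239/78 c=3/52 d=37/156
  seg 3: a=-5 b=1/78 c=77/52 d=-77/156
S(29/4) = -16347/3328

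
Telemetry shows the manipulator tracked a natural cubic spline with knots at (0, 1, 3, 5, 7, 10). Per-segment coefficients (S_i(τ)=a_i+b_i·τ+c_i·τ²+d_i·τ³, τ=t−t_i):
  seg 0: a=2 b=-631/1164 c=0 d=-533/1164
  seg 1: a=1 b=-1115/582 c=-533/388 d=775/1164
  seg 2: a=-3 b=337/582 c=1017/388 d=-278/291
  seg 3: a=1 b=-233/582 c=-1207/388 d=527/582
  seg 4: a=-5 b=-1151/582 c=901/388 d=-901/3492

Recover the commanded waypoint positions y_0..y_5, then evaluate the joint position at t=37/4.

y_0=2 y_1=1 y_2=-3 y_3=1 y_4=-5 y_5=3
S(37/4) = -15713/24832

y_0 = S_0(0) = a_0 = 2
y_1 = S_1(0) = a_1 = 1
y_2 = S_2(0) = a_2 = -3
y_3 = S_3(0) = a_3 = 1
y_4 = S_4(0) = a_4 = -5
y_5 = S_4(3) = 3
t_q=37/4 is in segment 4 (τ=9/4); S_4(τ)=-15713/24832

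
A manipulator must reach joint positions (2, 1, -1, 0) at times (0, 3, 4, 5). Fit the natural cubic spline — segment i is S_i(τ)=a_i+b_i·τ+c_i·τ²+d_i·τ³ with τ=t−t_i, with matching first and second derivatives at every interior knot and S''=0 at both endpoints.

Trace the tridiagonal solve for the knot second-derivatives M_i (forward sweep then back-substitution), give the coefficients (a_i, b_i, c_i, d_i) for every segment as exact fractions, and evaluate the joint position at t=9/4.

Δ: Δ0=-1/3, Δ1=-2, Δ2=1
row 1: diag=8, rhs=-10; c'=1/8, d'=-5/4
row 2: denom=4−1·1/8=31/8; d'=(18−1·-5/4)/(31/8)=154/31
back: M2=154/31
back: M1=-5/4−1/8·154/31=-58/31
M: M0=0, M1=-58/31, M2=154/31, M3=0
seg 0: a=2, c=M0/2=0, d=(M1−M0)/(6·3)=-29/279, b=Δ0−h0·(2M0+M1)/6=56/93
seg 1: a=1, c=M1/2=-29/31, d=(M2−M1)/(6·1)=106/93, b=Δ1−h1·(2M1+M2)/6=-205/93
seg 2: a=-1, c=M2/2=77/31, d=(M3−M2)/(6·1)=-77/93, b=Δ2−h2·(2M2+M3)/6=-61/93
t_q=9/4 → seg 0, τ=9/4; S=2+56/93·τ+0·τ²+-29/279·τ³=4307/1984

  seg 0: a=2 b=56/93 c=0 d=-29/279
  seg 1: a=1 b=-205/93 c=-29/31 d=106/93
  seg 2: a=-1 b=-61/93 c=77/31 d=-77/93
S(9/4) = 4307/1984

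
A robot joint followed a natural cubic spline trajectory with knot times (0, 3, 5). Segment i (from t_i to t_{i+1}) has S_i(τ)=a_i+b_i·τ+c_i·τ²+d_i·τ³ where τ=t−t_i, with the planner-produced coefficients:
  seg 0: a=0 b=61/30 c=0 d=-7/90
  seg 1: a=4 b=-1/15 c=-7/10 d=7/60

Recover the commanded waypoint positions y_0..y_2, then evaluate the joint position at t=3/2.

y_0 = S_0(0) = a_0 = 0
y_1 = S_1(0) = a_1 = 4
y_2 = S_1(2) = 2
t_q=3/2 is in segment 0 (τ=3/2); S_0(τ)=223/80

y_0=0 y_1=4 y_2=2
S(3/2) = 223/80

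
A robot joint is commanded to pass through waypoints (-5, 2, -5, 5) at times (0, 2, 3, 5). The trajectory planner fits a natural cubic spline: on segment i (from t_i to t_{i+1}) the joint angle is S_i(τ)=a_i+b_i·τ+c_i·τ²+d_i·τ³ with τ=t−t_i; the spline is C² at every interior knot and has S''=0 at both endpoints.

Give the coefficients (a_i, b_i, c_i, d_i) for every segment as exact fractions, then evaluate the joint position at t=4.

  seg 0: a=-5 b=109/14 c=0 d=-15/14
  seg 1: a=2 b=-71/14 c=-45/7 d=9/2
  seg 2: a=-5 b=-31/7 c=99/14 d=-33/28
S(4) = -99/28

Δ: Δ0=7/2, Δ1=-7, Δ2=5
row 1: diag=6, rhs=-63; c'=1/6, d'=-21/2
row 2: denom=6−1·1/6=35/6; d'=(72−1·-21/2)/(35/6)=99/7
back: M2=99/7
back: M1=-21/2−1/6·99/7=-90/7
M: M0=0, M1=-90/7, M2=99/7, M3=0
seg 0: a=-5, c=M0/2=0, d=(M1−M0)/(6·2)=-15/14, b=Δ0−h0·(2M0+M1)/6=109/14
seg 1: a=2, c=M1/2=-45/7, d=(M2−M1)/(6·1)=9/2, b=Δ1−h1·(2M1+M2)/6=-71/14
seg 2: a=-5, c=M2/2=99/14, d=(M3−M2)/(6·2)=-33/28, b=Δ2−h2·(2M2+M3)/6=-31/7
t_q=4 → seg 2, τ=1; S=-5+-31/7·τ+99/14·τ²+-33/28·τ³=-99/28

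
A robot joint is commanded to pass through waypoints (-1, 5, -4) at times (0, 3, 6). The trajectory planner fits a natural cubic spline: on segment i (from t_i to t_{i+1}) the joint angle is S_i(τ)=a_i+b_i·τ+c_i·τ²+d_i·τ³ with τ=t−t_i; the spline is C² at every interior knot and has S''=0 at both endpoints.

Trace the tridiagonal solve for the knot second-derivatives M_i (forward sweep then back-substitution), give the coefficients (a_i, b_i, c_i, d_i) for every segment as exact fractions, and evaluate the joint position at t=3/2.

Δ: Δ0=2, Δ1=-3
row 1: diag=12, rhs=-30; c'=1/4, d'=-5/2
back: M1=-5/2
M: M0=0, M1=-5/2, M2=0
seg 0: a=-1, c=M0/2=0, d=(M1−M0)/(6·3)=-5/36, b=Δ0−h0·(2M0+M1)/6=13/4
seg 1: a=5, c=M1/2=-5/4, d=(M2−M1)/(6·3)=5/36, b=Δ1−h1·(2M1+M2)/6=-1/2
t_q=3/2 → seg 0, τ=3/2; S=-1+13/4·τ+0·τ²+-5/36·τ³=109/32

  seg 0: a=-1 b=13/4 c=0 d=-5/36
  seg 1: a=5 b=-1/2 c=-5/4 d=5/36
S(3/2) = 109/32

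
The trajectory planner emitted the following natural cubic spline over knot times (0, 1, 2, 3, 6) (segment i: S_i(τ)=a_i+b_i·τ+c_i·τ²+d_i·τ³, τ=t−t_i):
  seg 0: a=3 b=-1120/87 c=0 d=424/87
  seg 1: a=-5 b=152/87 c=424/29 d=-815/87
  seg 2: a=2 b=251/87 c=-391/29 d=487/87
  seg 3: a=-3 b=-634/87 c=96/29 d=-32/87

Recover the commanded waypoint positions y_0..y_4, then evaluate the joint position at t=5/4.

y_0 = S_0(0) = a_0 = 3
y_1 = S_1(0) = a_1 = -5
y_2 = S_2(0) = a_2 = 2
y_3 = S_3(0) = a_3 = -3
y_4 = S_3(3) = -5
t_q=5/4 is in segment 1 (τ=1/4); S_1(τ)=-7045/1856

y_0=3 y_1=-5 y_2=2 y_3=-3 y_4=-5
S(5/4) = -7045/1856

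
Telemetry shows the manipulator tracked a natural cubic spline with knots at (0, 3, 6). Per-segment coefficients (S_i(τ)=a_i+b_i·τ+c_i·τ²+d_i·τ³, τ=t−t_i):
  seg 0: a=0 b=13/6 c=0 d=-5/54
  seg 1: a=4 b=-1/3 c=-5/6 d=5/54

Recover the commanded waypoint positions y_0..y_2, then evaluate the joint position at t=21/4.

y_0 = S_0(0) = a_0 = 0
y_1 = S_1(0) = a_1 = 4
y_2 = S_1(3) = -2
t_q=21/4 is in segment 1 (τ=9/4); S_1(τ)=11/128

y_0=0 y_1=4 y_2=-2
S(21/4) = 11/128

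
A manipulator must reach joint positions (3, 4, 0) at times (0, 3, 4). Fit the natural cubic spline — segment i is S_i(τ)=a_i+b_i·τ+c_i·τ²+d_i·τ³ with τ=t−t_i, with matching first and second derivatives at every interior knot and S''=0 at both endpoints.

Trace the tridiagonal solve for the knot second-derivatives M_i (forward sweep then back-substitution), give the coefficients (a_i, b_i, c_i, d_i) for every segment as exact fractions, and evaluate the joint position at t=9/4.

Δ: Δ0=1/3, Δ1=-4
row 1: diag=8, rhs=-26; c'=1/8, d'=-13/4
back: M1=-13/4
M: M0=0, M1=-13/4, M2=0
seg 0: a=3, c=M0/2=0, d=(M1−M0)/(6·3)=-13/72, b=Δ0−h0·(2M0+M1)/6=47/24
seg 1: a=4, c=M1/2=-13/8, d=(M2−M1)/(6·1)=13/24, b=Δ1−h1·(2M1+M2)/6=-35/12
t_q=9/4 → seg 0, τ=9/4; S=3+47/24·τ+0·τ²+-13/72·τ³=2739/512

  seg 0: a=3 b=47/24 c=0 d=-13/72
  seg 1: a=4 b=-35/12 c=-13/8 d=13/24
S(9/4) = 2739/512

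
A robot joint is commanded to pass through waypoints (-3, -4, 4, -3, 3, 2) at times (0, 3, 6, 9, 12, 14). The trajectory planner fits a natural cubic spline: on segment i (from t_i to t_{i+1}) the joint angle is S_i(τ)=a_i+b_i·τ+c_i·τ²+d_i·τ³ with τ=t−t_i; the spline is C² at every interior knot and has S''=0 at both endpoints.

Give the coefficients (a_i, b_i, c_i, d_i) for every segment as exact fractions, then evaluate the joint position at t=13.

Δ: Δ0=-1/3, Δ1=8/3, Δ2=-7/3, Δ3=2, Δ4=-1/2
row 1: diag=12, rhs=18; c'=1/4, d'=3/2
row 2: denom=12−3·1/4=45/4; d'=(-30−3·3/2)/(45/4)=-46/15
row 3: denom=12−3·4/15=56/5; d'=(26−3·-46/15)/(56/5)=22/7
row 4: denom=10−3·15/56=515/56; d'=(-15−3·22/7)/(515/56)=-1368/515
back: M4=-1368/515
back: M3=22/7−15/56·-1368/515=397/103
back: M2=-46/15−4/15·397/103=-6326/1545
back: M1=3/2−1/4·-6326/1545=3899/1545
M: M0=0, M1=3899/1545, M2=-6326/1545, M3=397/103, M4=-1368/515, M5=0
seg 0: a=-3, c=M0/2=0, d=(M1−M0)/(6·3)=3899/27810, b=Δ0−h0·(2M0+M1)/6=-1643/1030
seg 1: a=-4, c=M1/2=3899/3090, d=(M2−M1)/(6·3)=-2045/5562, b=Δ1−h1·(2M1+M2)/6=1128/515
seg 2: a=4, c=M2/2=-3163/1545, d=(M3−M2)/(6·3)=12281/27810, b=Δ2−h2·(2M2+M3)/6=-171/1030
seg 3: a=-3, c=M3/2=397/206, d=(M4−M3)/(6·3)=-3353/9270, b=Δ3−h3·(2M3+M4)/6=-271/515
seg 4: a=3, c=M4/2=-684/515, d=(M5−M4)/(6·2)=114/515, b=Δ4−h4·(2M4+M5)/6=1309/1030
t_q=13 → seg 4, τ=1; S=3+1309/1030·τ+-684/515·τ²+114/515·τ³=3259/1030

  seg 0: a=-3 b=-1643/1030 c=0 d=3899/27810
  seg 1: a=-4 b=1128/515 c=3899/3090 d=-2045/5562
  seg 2: a=4 b=-171/1030 c=-3163/1545 d=12281/27810
  seg 3: a=-3 b=-271/515 c=397/206 d=-3353/9270
  seg 4: a=3 b=1309/1030 c=-684/515 d=114/515
S(13) = 3259/1030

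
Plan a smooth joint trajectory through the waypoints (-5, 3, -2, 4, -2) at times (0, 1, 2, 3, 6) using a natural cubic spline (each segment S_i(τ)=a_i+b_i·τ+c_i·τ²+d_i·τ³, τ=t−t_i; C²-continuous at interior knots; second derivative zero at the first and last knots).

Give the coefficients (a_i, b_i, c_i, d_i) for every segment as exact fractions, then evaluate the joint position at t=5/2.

  seg 0: a=-5 b=1427/116 c=0 d=-499/116
  seg 1: a=3 b=-35/58 c=-1497/116 d=987/116
  seg 2: a=-2 b=-103/116 c=366/29 d=-665/116
  seg 3: a=4 b=415/58 c=-531/116 d=59/116
S(5/2) = -5/928

Δ: Δ0=8, Δ1=-5, Δ2=6, Δ3=-2
row 1: diag=4, rhs=-78; c'=1/4, d'=-39/2
row 2: denom=4−1·1/4=15/4; d'=(66−1·-39/2)/(15/4)=114/5
row 3: denom=8−1·4/15=116/15; d'=(-48−1·114/5)/(116/15)=-531/58
back: M3=-531/58
back: M2=114/5−4/15·-531/58=732/29
back: M1=-39/2−1/4·732/29=-1497/58
M: M0=0, M1=-1497/58, M2=732/29, M3=-531/58, M4=0
seg 0: a=-5, c=M0/2=0, d=(M1−M0)/(6·1)=-499/116, b=Δ0−h0·(2M0+M1)/6=1427/116
seg 1: a=3, c=M1/2=-1497/116, d=(M2−M1)/(6·1)=987/116, b=Δ1−h1·(2M1+M2)/6=-35/58
seg 2: a=-2, c=M2/2=366/29, d=(M3−M2)/(6·1)=-665/116, b=Δ2−h2·(2M2+M3)/6=-103/116
seg 3: a=4, c=M3/2=-531/116, d=(M4−M3)/(6·3)=59/116, b=Δ3−h3·(2M3+M4)/6=415/58
t_q=5/2 → seg 2, τ=1/2; S=-2+-103/116·τ+366/29·τ²+-665/116·τ³=-5/928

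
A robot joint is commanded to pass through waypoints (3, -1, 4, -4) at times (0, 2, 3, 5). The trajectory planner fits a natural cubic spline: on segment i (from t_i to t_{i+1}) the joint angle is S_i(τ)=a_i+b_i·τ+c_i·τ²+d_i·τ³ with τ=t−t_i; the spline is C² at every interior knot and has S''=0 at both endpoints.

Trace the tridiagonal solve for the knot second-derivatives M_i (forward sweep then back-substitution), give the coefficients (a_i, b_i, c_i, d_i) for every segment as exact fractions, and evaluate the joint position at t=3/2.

  seg 0: a=3 b=-172/35 c=0 d=51/70
  seg 1: a=-1 b=134/35 c=153/35 d=-16/5
  seg 2: a=4 b=104/35 c=-183/35 d=61/70
S(3/2) = -153/80

Δ: Δ0=-2, Δ1=5, Δ2=-4
row 1: diag=6, rhs=42; c'=1/6, d'=7
row 2: denom=6−1·1/6=35/6; d'=(-54−1·7)/(35/6)=-366/35
back: M2=-366/35
back: M1=7−1/6·-366/35=306/35
M: M0=0, M1=306/35, M2=-366/35, M3=0
seg 0: a=3, c=M0/2=0, d=(M1−M0)/(6·2)=51/70, b=Δ0−h0·(2M0+M1)/6=-172/35
seg 1: a=-1, c=M1/2=153/35, d=(M2−M1)/(6·1)=-16/5, b=Δ1−h1·(2M1+M2)/6=134/35
seg 2: a=4, c=M2/2=-183/35, d=(M3−M2)/(6·2)=61/70, b=Δ2−h2·(2M2+M3)/6=104/35
t_q=3/2 → seg 0, τ=3/2; S=3+-172/35·τ+0·τ²+51/70·τ³=-153/80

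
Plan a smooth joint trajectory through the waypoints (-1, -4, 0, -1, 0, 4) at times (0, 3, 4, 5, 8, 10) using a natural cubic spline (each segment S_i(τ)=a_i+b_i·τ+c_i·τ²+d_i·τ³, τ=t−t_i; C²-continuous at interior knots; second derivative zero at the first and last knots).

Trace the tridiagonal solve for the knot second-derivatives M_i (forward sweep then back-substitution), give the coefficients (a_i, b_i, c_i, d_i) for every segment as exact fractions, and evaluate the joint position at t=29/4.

Δ: Δ0=-1, Δ1=4, Δ2=-1, Δ3=1/3, Δ4=2
row 1: diag=8, rhs=30; c'=1/8, d'=15/4
row 2: denom=4−1·1/8=31/8; d'=(-30−1·15/4)/(31/8)=-270/31
row 3: denom=8−1·8/31=240/31; d'=(8−1·-270/31)/(240/31)=259/120
row 4: denom=10−3·31/80=707/80; d'=(10−3·259/120)/(707/80)=282/707
back: M4=282/707
back: M3=259/120−31/80·282/707=4250/2121
back: M2=-270/31−8/31·4250/2121=-19570/2121
back: M1=15/4−1/8·-19570/2121=10400/2121
M: M0=0, M1=10400/2121, M2=-19570/2121, M3=4250/2121, M4=282/707, M5=0
seg 0: a=-1, c=M0/2=0, d=(M1−M0)/(6·3)=5200/19089, b=Δ0−h0·(2M0+M1)/6=-7321/2121
seg 1: a=-4, c=M1/2=5200/2121, d=(M2−M1)/(6·1)=-1665/707, b=Δ1−h1·(2M1+M2)/6=8279/2121
seg 2: a=0, c=M2/2=-9785/2121, d=(M3−M2)/(6·1)=3970/2121, b=Δ2−h2·(2M2+M3)/6=3694/2121
seg 3: a=-1, c=M3/2=2125/2121, d=(M4−M3)/(6·3)=-1702/19089, b=Δ3−h3·(2M3+M4)/6=-1322/707
seg 4: a=0, c=M4/2=141/707, d=(M5−M4)/(6·2)=-47/1414, b=Δ4−h4·(2M4+M5)/6=1226/707
t_q=29/4 → seg 3, τ=9/4; S=-1+-1322/707·τ+2125/2121·τ²+-1702/19089·τ³=-26035/22624

  seg 0: a=-1 b=-7321/2121 c=0 d=5200/19089
  seg 1: a=-4 b=8279/2121 c=5200/2121 d=-1665/707
  seg 2: a=0 b=3694/2121 c=-9785/2121 d=3970/2121
  seg 3: a=-1 b=-1322/707 c=2125/2121 d=-1702/19089
  seg 4: a=0 b=1226/707 c=141/707 d=-47/1414
S(29/4) = -26035/22624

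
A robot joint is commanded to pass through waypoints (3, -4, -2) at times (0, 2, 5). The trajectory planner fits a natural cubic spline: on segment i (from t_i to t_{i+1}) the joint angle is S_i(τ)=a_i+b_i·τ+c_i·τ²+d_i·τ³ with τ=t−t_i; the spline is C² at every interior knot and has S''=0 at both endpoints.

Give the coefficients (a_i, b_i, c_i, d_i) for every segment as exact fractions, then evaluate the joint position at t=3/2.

  seg 0: a=3 b=-13/3 c=0 d=5/24
  seg 1: a=-4 b=-11/6 c=5/4 d=-5/36
S(3/2) = -179/64

Δ: Δ0=-7/2, Δ1=2/3
row 1: diag=10, rhs=25; c'=3/10, d'=5/2
back: M1=5/2
M: M0=0, M1=5/2, M2=0
seg 0: a=3, c=M0/2=0, d=(M1−M0)/(6·2)=5/24, b=Δ0−h0·(2M0+M1)/6=-13/3
seg 1: a=-4, c=M1/2=5/4, d=(M2−M1)/(6·3)=-5/36, b=Δ1−h1·(2M1+M2)/6=-11/6
t_q=3/2 → seg 0, τ=3/2; S=3+-13/3·τ+0·τ²+5/24·τ³=-179/64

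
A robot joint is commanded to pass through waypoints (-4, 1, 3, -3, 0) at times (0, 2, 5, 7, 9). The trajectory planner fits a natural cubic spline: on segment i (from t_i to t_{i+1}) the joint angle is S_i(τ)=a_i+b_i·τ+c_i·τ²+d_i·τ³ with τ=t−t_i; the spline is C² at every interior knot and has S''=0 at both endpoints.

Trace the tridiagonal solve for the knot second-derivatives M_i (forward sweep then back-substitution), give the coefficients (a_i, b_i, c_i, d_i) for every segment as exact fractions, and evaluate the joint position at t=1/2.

Δ: Δ0=5/2, Δ1=2/3, Δ2=-3, Δ3=3/2
row 1: diag=10, rhs=-11; c'=3/10, d'=-11/10
row 2: denom=10−3·3/10=91/10; d'=(-22−3·-11/10)/(91/10)=-187/91
row 3: denom=8−2·20/91=688/91; d'=(27−2·-187/91)/(688/91)=2831/688
back: M3=2831/688
back: M2=-187/91−20/91·2831/688=-509/172
back: M1=-11/10−3/10·-509/172=-73/344
M: M0=0, M1=-73/344, M2=-509/172, M3=2831/688, M4=0
seg 0: a=-4, c=M0/2=0, d=(M1−M0)/(6·2)=-73/4128, b=Δ0−h0·(2M0+M1)/6=2653/1032
seg 1: a=1, c=M1/2=-73/688, d=(M2−M1)/(6·3)=-105/688, b=Δ1−h1·(2M1+M2)/6=1217/516
seg 2: a=3, c=M2/2=-509/344, d=(M3−M2)/(6·2)=4867/8256, b=Δ2−h2·(2M2+M3)/6=-4951/2064
seg 3: a=-3, c=M3/2=2831/1376, d=(M4−M3)/(6·2)=-2831/8256, b=Δ3−h3·(2M3+M4)/6=-1283/1032
t_q=1/2 → seg 0, τ=1/2; S=-4+2653/1032·τ+0·τ²+-73/4128·τ³=-29907/11008

  seg 0: a=-4 b=2653/1032 c=0 d=-73/4128
  seg 1: a=1 b=1217/516 c=-73/688 d=-105/688
  seg 2: a=3 b=-4951/2064 c=-509/344 d=4867/8256
  seg 3: a=-3 b=-1283/1032 c=2831/1376 d=-2831/8256
S(1/2) = -29907/11008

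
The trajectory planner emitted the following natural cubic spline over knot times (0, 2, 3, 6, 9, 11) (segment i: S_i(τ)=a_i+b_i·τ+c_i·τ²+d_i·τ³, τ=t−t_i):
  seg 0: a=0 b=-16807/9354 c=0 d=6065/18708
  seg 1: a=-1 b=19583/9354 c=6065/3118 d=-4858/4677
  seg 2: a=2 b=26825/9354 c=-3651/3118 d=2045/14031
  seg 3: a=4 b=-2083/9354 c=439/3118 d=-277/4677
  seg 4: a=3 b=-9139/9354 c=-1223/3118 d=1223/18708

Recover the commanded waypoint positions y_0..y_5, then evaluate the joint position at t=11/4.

y_0=0 y_1=-1 y_2=2 y_3=4 y_4=3 y_5=0
S(11/4) = 3823/3118

y_0 = S_0(0) = a_0 = 0
y_1 = S_1(0) = a_1 = -1
y_2 = S_2(0) = a_2 = 2
y_3 = S_3(0) = a_3 = 4
y_4 = S_4(0) = a_4 = 3
y_5 = S_4(2) = 0
t_q=11/4 is in segment 1 (τ=3/4); S_1(τ)=3823/3118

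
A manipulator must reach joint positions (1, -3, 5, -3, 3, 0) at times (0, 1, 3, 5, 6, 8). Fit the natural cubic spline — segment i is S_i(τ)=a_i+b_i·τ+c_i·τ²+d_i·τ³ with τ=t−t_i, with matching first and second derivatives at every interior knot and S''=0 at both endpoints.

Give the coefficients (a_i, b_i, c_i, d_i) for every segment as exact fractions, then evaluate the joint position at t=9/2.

Δ: Δ0=-4, Δ1=4, Δ2=-4, Δ3=6, Δ4=-3/2
row 1: diag=6, rhs=48; c'=1/3, d'=8
row 2: denom=8−2·1/3=22/3; d'=(-48−2·8)/(22/3)=-96/11
row 3: denom=6−2·3/11=60/11; d'=(60−2·-96/11)/(60/11)=71/5
row 4: denom=6−1·11/60=349/60; d'=(-45−1·71/5)/(349/60)=-3552/349
back: M4=-3552/349
back: M3=71/5−11/60·-3552/349=5607/349
back: M2=-96/11−3/11·5607/349=-4575/349
back: M1=8−1/3·-4575/349=4317/349
M: M0=0, M1=4317/349, M2=-4575/349, M3=5607/349, M4=-3552/349, M5=0
seg 0: a=1, c=M0/2=0, d=(M1−M0)/(6·1)=1439/698, b=Δ0−h0·(2M0+M1)/6=-4231/698
seg 1: a=-3, c=M1/2=4317/698, d=(M2−M1)/(6·2)=-741/349, b=Δ1−h1·(2M1+M2)/6=43/349
seg 2: a=5, c=M2/2=-4575/698, d=(M3−M2)/(6·2)=1697/698, b=Δ2−h2·(2M2+M3)/6=-215/349
seg 3: a=-3, c=M3/2=5607/698, d=(M4−M3)/(6·1)=-3053/698, b=Δ3−h3·(2M3+M4)/6=817/349
seg 4: a=3, c=M4/2=-1776/349, d=(M5−M4)/(6·2)=296/349, b=Δ4−h4·(2M4+M5)/6=3689/698
t_q=9/2 → seg 2, τ=3/2; S=5+-215/349·τ+-4575/698·τ²+1697/698·τ³=-13771/5584

  seg 0: a=1 b=-4231/698 c=0 d=1439/698
  seg 1: a=-3 b=43/349 c=4317/698 d=-741/349
  seg 2: a=5 b=-215/349 c=-4575/698 d=1697/698
  seg 3: a=-3 b=817/349 c=5607/698 d=-3053/698
  seg 4: a=3 b=3689/698 c=-1776/349 d=296/349
S(9/2) = -13771/5584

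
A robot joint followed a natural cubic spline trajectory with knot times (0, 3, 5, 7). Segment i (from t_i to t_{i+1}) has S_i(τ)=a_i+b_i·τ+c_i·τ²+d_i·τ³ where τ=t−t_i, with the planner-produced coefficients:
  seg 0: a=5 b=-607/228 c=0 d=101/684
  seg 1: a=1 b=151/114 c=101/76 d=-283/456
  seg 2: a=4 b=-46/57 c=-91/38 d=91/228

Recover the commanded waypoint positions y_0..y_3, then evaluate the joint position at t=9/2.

y_0=5 y_1=1 y_2=4 y_3=-4
S(9/2) = 4721/1216

y_0 = S_0(0) = a_0 = 5
y_1 = S_1(0) = a_1 = 1
y_2 = S_2(0) = a_2 = 4
y_3 = S_2(2) = -4
t_q=9/2 is in segment 1 (τ=3/2); S_1(τ)=4721/1216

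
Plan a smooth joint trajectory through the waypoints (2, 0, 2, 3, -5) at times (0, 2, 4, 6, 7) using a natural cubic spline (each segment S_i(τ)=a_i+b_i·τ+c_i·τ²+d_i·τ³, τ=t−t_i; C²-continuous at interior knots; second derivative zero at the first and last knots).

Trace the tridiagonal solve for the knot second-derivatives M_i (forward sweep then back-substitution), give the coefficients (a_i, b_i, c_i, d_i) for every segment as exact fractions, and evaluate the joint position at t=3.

Δ: Δ0=-1, Δ1=1, Δ2=1/2, Δ3=-8
row 1: diag=8, rhs=12; c'=1/4, d'=3/2
row 2: denom=8−2·1/4=15/2; d'=(-3−2·3/2)/(15/2)=-4/5
row 3: denom=6−2·4/15=82/15; d'=(-51−2·-4/5)/(82/15)=-741/82
back: M3=-741/82
back: M2=-4/5−4/15·-741/82=66/41
back: M1=3/2−1/4·66/41=45/41
M: M0=0, M1=45/41, M2=66/41, M3=-741/82, M4=0
seg 0: a=2, c=M0/2=0, d=(M1−M0)/(6·2)=15/164, b=Δ0−h0·(2M0+M1)/6=-56/41
seg 1: a=0, c=M1/2=45/82, d=(M2−M1)/(6·2)=7/164, b=Δ1−h1·(2M1+M2)/6=-11/41
seg 2: a=2, c=M2/2=33/41, d=(M3−M2)/(6·2)=-291/328, b=Δ2−h2·(2M2+M3)/6=100/41
seg 3: a=3, c=M3/2=-741/164, d=(M4−M3)/(6·1)=247/164, b=Δ3−h3·(2M3+M4)/6=-409/82
t_q=3 → seg 1, τ=1; S=0+-11/41·τ+45/82·τ²+7/164·τ³=53/164

  seg 0: a=2 b=-56/41 c=0 d=15/164
  seg 1: a=0 b=-11/41 c=45/82 d=7/164
  seg 2: a=2 b=100/41 c=33/41 d=-291/328
  seg 3: a=3 b=-409/82 c=-741/164 d=247/164
S(3) = 53/164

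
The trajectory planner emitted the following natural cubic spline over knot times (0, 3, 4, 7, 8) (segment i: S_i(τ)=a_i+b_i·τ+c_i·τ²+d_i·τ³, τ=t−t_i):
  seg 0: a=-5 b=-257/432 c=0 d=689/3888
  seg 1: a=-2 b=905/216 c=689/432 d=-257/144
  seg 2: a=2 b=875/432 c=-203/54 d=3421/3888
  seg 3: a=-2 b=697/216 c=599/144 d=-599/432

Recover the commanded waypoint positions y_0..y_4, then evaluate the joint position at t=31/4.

y_0 = S_0(0) = a_0 = -5
y_1 = S_1(0) = a_1 = -2
y_2 = S_2(0) = a_2 = 2
y_3 = S_3(0) = a_3 = -2
y_4 = S_3(1) = 4
t_q=31/4 is in segment 3 (τ=3/4); S_3(τ)=20045/9216

y_0=-5 y_1=-2 y_2=2 y_3=-2 y_4=4
S(31/4) = 20045/9216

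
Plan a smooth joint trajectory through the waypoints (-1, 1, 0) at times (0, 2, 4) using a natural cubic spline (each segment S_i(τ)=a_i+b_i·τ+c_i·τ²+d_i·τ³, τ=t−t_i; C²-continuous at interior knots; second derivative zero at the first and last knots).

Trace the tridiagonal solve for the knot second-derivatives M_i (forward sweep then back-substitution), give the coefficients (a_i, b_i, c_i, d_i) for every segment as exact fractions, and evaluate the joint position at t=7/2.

  seg 0: a=-1 b=11/8 c=0 d=-3/32
  seg 1: a=1 b=1/4 c=-9/16 d=3/32
S(7/2) = 109/256

Δ: Δ0=1, Δ1=-1/2
row 1: diag=8, rhs=-9; c'=1/4, d'=-9/8
back: M1=-9/8
M: M0=0, M1=-9/8, M2=0
seg 0: a=-1, c=M0/2=0, d=(M1−M0)/(6·2)=-3/32, b=Δ0−h0·(2M0+M1)/6=11/8
seg 1: a=1, c=M1/2=-9/16, d=(M2−M1)/(6·2)=3/32, b=Δ1−h1·(2M1+M2)/6=1/4
t_q=7/2 → seg 1, τ=3/2; S=1+1/4·τ+-9/16·τ²+3/32·τ³=109/256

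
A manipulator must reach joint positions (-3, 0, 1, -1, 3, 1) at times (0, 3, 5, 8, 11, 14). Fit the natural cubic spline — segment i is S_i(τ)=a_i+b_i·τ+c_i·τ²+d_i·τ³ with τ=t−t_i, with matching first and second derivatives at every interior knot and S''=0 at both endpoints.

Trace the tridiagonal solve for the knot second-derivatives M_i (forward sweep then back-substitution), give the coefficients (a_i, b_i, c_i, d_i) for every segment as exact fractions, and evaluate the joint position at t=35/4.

Δ: Δ0=1, Δ1=1/2, Δ2=-2/3, Δ3=4/3, Δ4=-2/3
row 1: diag=10, rhs=-3; c'=1/5, d'=-3/10
row 2: denom=10−2·1/5=48/5; d'=(-7−2·-3/10)/(48/5)=-2/3
row 3: denom=12−3·5/16=177/16; d'=(12−3·-2/3)/(177/16)=224/177
row 4: denom=12−3·16/59=660/59; d'=(-12−3·224/177)/(660/59)=-233/165
back: M4=-233/165
back: M3=224/177−16/59·-233/165=272/165
back: M2=-2/3−5/16·272/165=-13/11
back: M1=-3/10−1/5·-13/11=-7/110
M: M0=0, M1=-7/110, M2=-13/11, M3=272/165, M4=-233/165, M5=0
seg 0: a=-3, c=M0/2=0, d=(M1−M0)/(6·3)=-7/1980, b=Δ0−h0·(2M0+M1)/6=227/220
seg 1: a=0, c=M1/2=-7/220, d=(M2−M1)/(6·2)=-41/440, b=Δ1−h1·(2M1+M2)/6=103/110
seg 2: a=1, c=M2/2=-13/22, d=(M3−M2)/(6·3)=467/2970, b=Δ2−h2·(2M2+M3)/6=-17/55
seg 3: a=-1, c=M3/2=136/165, d=(M4−M3)/(6·3)=-101/594, b=Δ3−h3·(2M3+M4)/6=43/110
seg 4: a=3, c=M4/2=-233/330, d=(M5−M4)/(6·3)=233/2970, b=Δ4−h4·(2M4+M5)/6=41/55
t_q=35/4 → seg 3, τ=3/4; S=-1+43/110·τ+136/165·τ²+-101/594·τ³=-2217/7040

  seg 0: a=-3 b=227/220 c=0 d=-7/1980
  seg 1: a=0 b=103/110 c=-7/220 d=-41/440
  seg 2: a=1 b=-17/55 c=-13/22 d=467/2970
  seg 3: a=-1 b=43/110 c=136/165 d=-101/594
  seg 4: a=3 b=41/55 c=-233/330 d=233/2970
S(35/4) = -2217/7040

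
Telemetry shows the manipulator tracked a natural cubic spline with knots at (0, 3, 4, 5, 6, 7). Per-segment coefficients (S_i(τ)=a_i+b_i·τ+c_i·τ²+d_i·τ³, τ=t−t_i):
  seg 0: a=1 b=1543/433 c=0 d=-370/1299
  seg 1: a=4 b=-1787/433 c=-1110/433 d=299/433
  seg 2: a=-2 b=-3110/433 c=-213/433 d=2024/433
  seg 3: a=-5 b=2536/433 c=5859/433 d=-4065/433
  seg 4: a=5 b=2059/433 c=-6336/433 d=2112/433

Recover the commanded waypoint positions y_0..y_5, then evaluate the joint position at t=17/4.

y_0=1 y_1=4 y_2=-2 y_3=-5 y_4=5 y_5=0
S(17/4) = -26003/6928

y_0 = S_0(0) = a_0 = 1
y_1 = S_1(0) = a_1 = 4
y_2 = S_2(0) = a_2 = -2
y_3 = S_3(0) = a_3 = -5
y_4 = S_4(0) = a_4 = 5
y_5 = S_4(1) = 0
t_q=17/4 is in segment 2 (τ=1/4); S_2(τ)=-26003/6928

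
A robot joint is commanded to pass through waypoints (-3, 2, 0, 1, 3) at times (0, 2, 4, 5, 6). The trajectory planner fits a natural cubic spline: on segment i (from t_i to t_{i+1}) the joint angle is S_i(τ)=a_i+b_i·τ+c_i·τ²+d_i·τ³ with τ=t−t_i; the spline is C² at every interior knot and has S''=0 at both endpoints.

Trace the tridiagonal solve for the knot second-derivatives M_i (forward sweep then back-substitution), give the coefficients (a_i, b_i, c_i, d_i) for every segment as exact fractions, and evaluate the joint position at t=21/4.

Δ: Δ0=5/2, Δ1=-1, Δ2=1, Δ3=2
row 1: diag=8, rhs=-21; c'=1/4, d'=-21/8
row 2: denom=6−2·1/4=11/2; d'=(12−2·-21/8)/(11/2)=69/22
row 3: denom=4−1·2/11=42/11; d'=(6−1·69/22)/(42/11)=3/4
back: M3=3/4
back: M2=69/22−2/11·3/4=3
back: M1=-21/8−1/4·3=-27/8
M: M0=0, M1=-27/8, M2=3, M3=3/4, M4=0
seg 0: a=-3, c=M0/2=0, d=(M1−M0)/(6·2)=-9/32, b=Δ0−h0·(2M0+M1)/6=29/8
seg 1: a=2, c=M1/2=-27/16, d=(M2−M1)/(6·2)=17/32, b=Δ1−h1·(2M1+M2)/6=1/4
seg 2: a=0, c=M2/2=3/2, d=(M3−M2)/(6·1)=-3/8, b=Δ2−h2·(2M2+M3)/6=-1/8
seg 3: a=1, c=M3/2=3/8, d=(M4−M3)/(6·1)=-1/8, b=Δ3−h3·(2M3+M4)/6=7/4
t_q=21/4 → seg 3, τ=1/4; S=1+7/4·τ+3/8·τ²+-1/8·τ³=747/512

  seg 0: a=-3 b=29/8 c=0 d=-9/32
  seg 1: a=2 b=1/4 c=-27/16 d=17/32
  seg 2: a=0 b=-1/8 c=3/2 d=-3/8
  seg 3: a=1 b=7/4 c=3/8 d=-1/8
S(21/4) = 747/512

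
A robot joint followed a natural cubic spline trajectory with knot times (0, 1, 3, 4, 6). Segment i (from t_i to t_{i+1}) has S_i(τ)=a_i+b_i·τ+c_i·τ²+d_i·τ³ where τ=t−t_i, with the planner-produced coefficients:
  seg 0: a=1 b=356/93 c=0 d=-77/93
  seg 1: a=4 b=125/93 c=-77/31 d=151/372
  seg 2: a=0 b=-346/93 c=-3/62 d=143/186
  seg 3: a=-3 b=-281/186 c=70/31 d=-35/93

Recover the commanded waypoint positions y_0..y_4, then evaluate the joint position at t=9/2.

y_0 = S_0(0) = a_0 = 1
y_1 = S_1(0) = a_1 = 4
y_2 = S_2(0) = a_2 = 0
y_3 = S_3(0) = a_3 = -3
y_4 = S_3(2) = 0
t_q=9/2 is in segment 3 (τ=1/2); S_3(τ)=-803/248

y_0=1 y_1=4 y_2=0 y_3=-3 y_4=0
S(9/2) = -803/248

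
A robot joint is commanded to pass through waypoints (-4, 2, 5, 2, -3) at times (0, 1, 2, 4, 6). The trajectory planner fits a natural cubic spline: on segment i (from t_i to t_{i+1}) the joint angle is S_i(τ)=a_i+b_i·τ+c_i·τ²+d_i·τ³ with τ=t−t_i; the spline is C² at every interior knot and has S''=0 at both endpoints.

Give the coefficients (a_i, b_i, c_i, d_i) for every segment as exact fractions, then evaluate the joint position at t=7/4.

  seg 0: a=-4 b=79/12 c=0 d=-7/12
  seg 1: a=2 b=29/6 c=-7/4 d=-1/12
  seg 2: a=5 b=13/12 c=-2 d=17/48
  seg 3: a=2 b=-8/3 c=1/8 d=-1/48
S(7/4) = 1179/256

Δ: Δ0=6, Δ1=3, Δ2=-3/2, Δ3=-5/2
row 1: diag=4, rhs=-18; c'=1/4, d'=-9/2
row 2: denom=6−1·1/4=23/4; d'=(-27−1·-9/2)/(23/4)=-90/23
row 3: denom=8−2·8/23=168/23; d'=(-6−2·-90/23)/(168/23)=1/4
back: M3=1/4
back: M2=-90/23−8/23·1/4=-4
back: M1=-9/2−1/4·-4=-7/2
M: M0=0, M1=-7/2, M2=-4, M3=1/4, M4=0
seg 0: a=-4, c=M0/2=0, d=(M1−M0)/(6·1)=-7/12, b=Δ0−h0·(2M0+M1)/6=79/12
seg 1: a=2, c=M1/2=-7/4, d=(M2−M1)/(6·1)=-1/12, b=Δ1−h1·(2M1+M2)/6=29/6
seg 2: a=5, c=M2/2=-2, d=(M3−M2)/(6·2)=17/48, b=Δ2−h2·(2M2+M3)/6=13/12
seg 3: a=2, c=M3/2=1/8, d=(M4−M3)/(6·2)=-1/48, b=Δ3−h3·(2M3+M4)/6=-8/3
t_q=7/4 → seg 1, τ=3/4; S=2+29/6·τ+-7/4·τ²+-1/12·τ³=1179/256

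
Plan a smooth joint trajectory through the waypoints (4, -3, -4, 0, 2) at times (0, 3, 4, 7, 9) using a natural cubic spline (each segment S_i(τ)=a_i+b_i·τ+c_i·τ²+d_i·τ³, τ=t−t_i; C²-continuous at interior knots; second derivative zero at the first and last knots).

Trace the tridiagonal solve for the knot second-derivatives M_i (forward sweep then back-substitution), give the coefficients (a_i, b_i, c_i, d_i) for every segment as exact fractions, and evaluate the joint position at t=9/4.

Δ: Δ0=-7/3, Δ1=-1, Δ2=4/3, Δ3=1
row 1: diag=8, rhs=8; c'=1/8, d'=1
row 2: denom=8−1·1/8=63/8; d'=(14−1·1)/(63/8)=104/63
row 3: denom=10−3·8/21=62/7; d'=(-2−3·104/63)/(62/7)=-73/93
back: M3=-73/93
back: M2=104/63−8/21·-73/93=544/279
back: M1=1−1/8·544/279=211/279
M: M0=0, M1=211/279, M2=544/279, M3=-73/93, M4=0
seg 0: a=4, c=M0/2=0, d=(M1−M0)/(6·3)=211/5022, b=Δ0−h0·(2M0+M1)/6=-1513/558
seg 1: a=-3, c=M1/2=211/558, d=(M2−M1)/(6·1)=37/186, b=Δ1−h1·(2M1+M2)/6=-440/279
seg 2: a=-4, c=M2/2=272/279, d=(M3−M2)/(6·3)=-763/5022, b=Δ2−h2·(2M2+M3)/6=-125/558
seg 3: a=0, c=M3/2=-73/186, d=(M4−M3)/(6·2)=73/1116, b=Δ3−h3·(2M3+M4)/6=425/279
t_q=9/4 → seg 0, τ=9/4; S=4+-1513/558·τ+0·τ²+211/5022·τ³=-6437/3968

  seg 0: a=4 b=-1513/558 c=0 d=211/5022
  seg 1: a=-3 b=-440/279 c=211/558 d=37/186
  seg 2: a=-4 b=-125/558 c=272/279 d=-763/5022
  seg 3: a=0 b=425/279 c=-73/186 d=73/1116
S(9/4) = -6437/3968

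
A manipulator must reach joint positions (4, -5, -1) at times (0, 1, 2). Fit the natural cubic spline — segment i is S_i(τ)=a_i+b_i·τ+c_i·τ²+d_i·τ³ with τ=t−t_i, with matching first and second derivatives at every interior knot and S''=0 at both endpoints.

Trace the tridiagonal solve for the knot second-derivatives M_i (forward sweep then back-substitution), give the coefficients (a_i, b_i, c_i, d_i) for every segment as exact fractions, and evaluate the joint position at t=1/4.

  seg 0: a=4 b=-49/4 c=0 d=13/4
  seg 1: a=-5 b=-5/2 c=39/4 d=-13/4
S(1/4) = 253/256

Δ: Δ0=-9, Δ1=4
row 1: diag=4, rhs=78; c'=1/4, d'=39/2
back: M1=39/2
M: M0=0, M1=39/2, M2=0
seg 0: a=4, c=M0/2=0, d=(M1−M0)/(6·1)=13/4, b=Δ0−h0·(2M0+M1)/6=-49/4
seg 1: a=-5, c=M1/2=39/4, d=(M2−M1)/(6·1)=-13/4, b=Δ1−h1·(2M1+M2)/6=-5/2
t_q=1/4 → seg 0, τ=1/4; S=4+-49/4·τ+0·τ²+13/4·τ³=253/256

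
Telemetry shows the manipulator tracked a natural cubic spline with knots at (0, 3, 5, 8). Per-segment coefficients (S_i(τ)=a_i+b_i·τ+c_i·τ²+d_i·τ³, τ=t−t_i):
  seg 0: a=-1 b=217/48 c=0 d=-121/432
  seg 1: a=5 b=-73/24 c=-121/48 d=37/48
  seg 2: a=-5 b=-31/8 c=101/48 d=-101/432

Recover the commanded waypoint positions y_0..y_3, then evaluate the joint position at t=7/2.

y_0 = S_0(0) = a_0 = -1
y_1 = S_1(0) = a_1 = 5
y_2 = S_2(0) = a_2 = -5
y_3 = S_2(3) = -4
t_q=7/2 is in segment 1 (τ=1/2); S_1(τ)=377/128

y_0=-1 y_1=5 y_2=-5 y_3=-4
S(7/2) = 377/128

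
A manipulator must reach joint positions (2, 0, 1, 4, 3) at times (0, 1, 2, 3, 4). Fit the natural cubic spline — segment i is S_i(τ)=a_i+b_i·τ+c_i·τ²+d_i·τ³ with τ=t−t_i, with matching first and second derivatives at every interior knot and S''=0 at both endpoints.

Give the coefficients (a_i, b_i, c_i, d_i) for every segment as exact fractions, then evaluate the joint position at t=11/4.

  seg 0: a=2 b=-145/56 c=0 d=33/56
  seg 1: a=0 b=-23/28 c=99/56 d=3/56
  seg 2: a=1 b=23/8 c=27/14 d=-101/56
  seg 3: a=4 b=37/28 c=-195/56 d=65/56
S(11/4) = 12473/3584

Δ: Δ0=-2, Δ1=1, Δ2=3, Δ3=-1
row 1: diag=4, rhs=18; c'=1/4, d'=9/2
row 2: denom=4−1·1/4=15/4; d'=(12−1·9/2)/(15/4)=2
row 3: denom=4−1·4/15=56/15; d'=(-24−1·2)/(56/15)=-195/28
back: M3=-195/28
back: M2=2−4/15·-195/28=27/7
back: M1=9/2−1/4·27/7=99/28
M: M0=0, M1=99/28, M2=27/7, M3=-195/28, M4=0
seg 0: a=2, c=M0/2=0, d=(M1−M0)/(6·1)=33/56, b=Δ0−h0·(2M0+M1)/6=-145/56
seg 1: a=0, c=M1/2=99/56, d=(M2−M1)/(6·1)=3/56, b=Δ1−h1·(2M1+M2)/6=-23/28
seg 2: a=1, c=M2/2=27/14, d=(M3−M2)/(6·1)=-101/56, b=Δ2−h2·(2M2+M3)/6=23/8
seg 3: a=4, c=M3/2=-195/56, d=(M4−M3)/(6·1)=65/56, b=Δ3−h3·(2M3+M4)/6=37/28
t_q=11/4 → seg 2, τ=3/4; S=1+23/8·τ+27/14·τ²+-101/56·τ³=12473/3584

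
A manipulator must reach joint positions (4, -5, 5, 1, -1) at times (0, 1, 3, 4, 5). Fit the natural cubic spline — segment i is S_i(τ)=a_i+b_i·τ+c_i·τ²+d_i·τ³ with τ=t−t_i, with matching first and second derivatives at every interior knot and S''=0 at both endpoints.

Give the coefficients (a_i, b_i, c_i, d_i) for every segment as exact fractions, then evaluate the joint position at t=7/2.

  seg 0: a=4 b=-748/61 c=0 d=199/61
  seg 1: a=-5 b=-151/61 c=597/61 d=-369/122
  seg 2: a=5 b=23/61 c=-510/61 d=243/61
  seg 3: a=1 b=-268/61 c=219/61 d=-73/61
S(7/2) = 1755/488

Δ: Δ0=-9, Δ1=5, Δ2=-4, Δ3=-2
row 1: diag=6, rhs=84; c'=1/3, d'=14
row 2: denom=6−2·1/3=16/3; d'=(-54−2·14)/(16/3)=-123/8
row 3: denom=4−1·3/16=61/16; d'=(12−1·-123/8)/(61/16)=438/61
back: M3=438/61
back: M2=-123/8−3/16·438/61=-1020/61
back: M1=14−1/3·-1020/61=1194/61
M: M0=0, M1=1194/61, M2=-1020/61, M3=438/61, M4=0
seg 0: a=4, c=M0/2=0, d=(M1−M0)/(6·1)=199/61, b=Δ0−h0·(2M0+M1)/6=-748/61
seg 1: a=-5, c=M1/2=597/61, d=(M2−M1)/(6·2)=-369/122, b=Δ1−h1·(2M1+M2)/6=-151/61
seg 2: a=5, c=M2/2=-510/61, d=(M3−M2)/(6·1)=243/61, b=Δ2−h2·(2M2+M3)/6=23/61
seg 3: a=1, c=M3/2=219/61, d=(M4−M3)/(6·1)=-73/61, b=Δ3−h3·(2M3+M4)/6=-268/61
t_q=7/2 → seg 2, τ=1/2; S=5+23/61·τ+-510/61·τ²+243/61·τ³=1755/488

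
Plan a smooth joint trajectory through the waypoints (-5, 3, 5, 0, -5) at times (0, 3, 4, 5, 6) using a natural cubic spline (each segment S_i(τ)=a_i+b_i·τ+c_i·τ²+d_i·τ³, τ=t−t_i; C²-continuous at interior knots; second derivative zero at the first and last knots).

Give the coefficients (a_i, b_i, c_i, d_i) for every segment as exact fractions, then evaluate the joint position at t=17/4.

  seg 0: a=-5 b=383/174 c=0 d=3/58
  seg 1: a=3 b=313/87 c=27/58 d=-359/174
  seg 2: a=5 b=-289/174 c=-166/29 d=415/174
  seg 3: a=0 b=-518/87 c=83/58 d=-83/174
S(17/4) = 15829/3712

Δ: Δ0=8/3, Δ1=2, Δ2=-5, Δ3=-5
row 1: diag=8, rhs=-4; c'=1/8, d'=-1/2
row 2: denom=4−1·1/8=31/8; d'=(-42−1·-1/2)/(31/8)=-332/31
row 3: denom=4−1·8/31=116/31; d'=(0−1·-332/31)/(116/31)=83/29
back: M3=83/29
back: M2=-332/31−8/31·83/29=-332/29
back: M1=-1/2−1/8·-332/29=27/29
M: M0=0, M1=27/29, M2=-332/29, M3=83/29, M4=0
seg 0: a=-5, c=M0/2=0, d=(M1−M0)/(6·3)=3/58, b=Δ0−h0·(2M0+M1)/6=383/174
seg 1: a=3, c=M1/2=27/58, d=(M2−M1)/(6·1)=-359/174, b=Δ1−h1·(2M1+M2)/6=313/87
seg 2: a=5, c=M2/2=-166/29, d=(M3−M2)/(6·1)=415/174, b=Δ2−h2·(2M2+M3)/6=-289/174
seg 3: a=0, c=M3/2=83/58, d=(M4−M3)/(6·1)=-83/174, b=Δ3−h3·(2M3+M4)/6=-518/87
t_q=17/4 → seg 2, τ=1/4; S=5+-289/174·τ+-166/29·τ²+415/174·τ³=15829/3712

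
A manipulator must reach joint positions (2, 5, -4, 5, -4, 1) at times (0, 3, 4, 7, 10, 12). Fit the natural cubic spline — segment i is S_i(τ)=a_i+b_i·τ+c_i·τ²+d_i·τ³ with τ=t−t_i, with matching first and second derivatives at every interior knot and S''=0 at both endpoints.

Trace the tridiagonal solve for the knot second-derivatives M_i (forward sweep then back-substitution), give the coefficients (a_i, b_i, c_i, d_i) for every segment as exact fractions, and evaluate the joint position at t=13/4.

Δ: Δ0=1, Δ1=-9, Δ2=3, Δ3=-3, Δ4=5/2
row 1: diag=8, rhs=-60; c'=1/8, d'=-15/2
row 2: denom=8−1·1/8=63/8; d'=(72−1·-15/2)/(63/8)=212/21
row 3: denom=12−3·8/21=76/7; d'=(-36−3·212/21)/(76/7)=-116/19
row 4: denom=10−3·21/76=697/76; d'=(33−3·-116/19)/(697/76)=3900/697
back: M4=3900/697
back: M3=-116/19−21/76·3900/697=-5333/697
back: M2=212/21−8/21·-5333/697=9068/697
back: M1=-15/2−1/8·9068/697=-6361/697
M: M0=0, M1=-6361/697, M2=9068/697, M3=-5333/697, M4=3900/697, M5=0
seg 0: a=2, c=M0/2=0, d=(M1−M0)/(6·3)=-6361/12546, b=Δ0−h0·(2M0+M1)/6=7755/1394
seg 1: a=5, c=M1/2=-6361/1394, d=(M2−M1)/(6·1)=5143/1394, b=Δ1−h1·(2M1+M2)/6=-5664/697
seg 2: a=-4, c=M2/2=4534/697, d=(M3−M2)/(6·3)=-14401/12546, b=Δ2−h2·(2M2+M3)/6=-8621/1394
seg 3: a=5, c=M3/2=-5333/1394, d=(M4−M3)/(6·3)=9233/12546, b=Δ3−h3·(2M3+M4)/6=76/41
seg 4: a=-4, c=M4/2=1950/697, d=(M5−M4)/(6·2)=-325/697, b=Δ4−h4·(2M4+M5)/6=-1715/1394
t_q=13/4 → seg 1, τ=1/4; S=5+-5664/697·τ+-6361/1394·τ²+5143/1394·τ³=244531/89216

  seg 0: a=2 b=7755/1394 c=0 d=-6361/12546
  seg 1: a=5 b=-5664/697 c=-6361/1394 d=5143/1394
  seg 2: a=-4 b=-8621/1394 c=4534/697 d=-14401/12546
  seg 3: a=5 b=76/41 c=-5333/1394 d=9233/12546
  seg 4: a=-4 b=-1715/1394 c=1950/697 d=-325/697
S(13/4) = 244531/89216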